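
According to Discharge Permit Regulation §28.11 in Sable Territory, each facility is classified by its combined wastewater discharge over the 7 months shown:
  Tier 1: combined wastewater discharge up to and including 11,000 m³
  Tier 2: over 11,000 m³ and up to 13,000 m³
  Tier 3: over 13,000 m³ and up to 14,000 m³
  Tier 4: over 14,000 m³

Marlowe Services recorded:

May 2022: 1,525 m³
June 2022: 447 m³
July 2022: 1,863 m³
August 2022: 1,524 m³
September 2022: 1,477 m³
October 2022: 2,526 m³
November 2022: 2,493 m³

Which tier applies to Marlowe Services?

Tier 2

Combined wastewater discharge: 1,525 m³ + 447 m³ + 1,863 m³ + 1,524 m³ + 1,477 m³ + 2,526 m³ + 2,493 m³ = 11,855 m³.
11,000 m³ < 11,855 m³ ≤ 13,000 m³, so Tier 2 applies.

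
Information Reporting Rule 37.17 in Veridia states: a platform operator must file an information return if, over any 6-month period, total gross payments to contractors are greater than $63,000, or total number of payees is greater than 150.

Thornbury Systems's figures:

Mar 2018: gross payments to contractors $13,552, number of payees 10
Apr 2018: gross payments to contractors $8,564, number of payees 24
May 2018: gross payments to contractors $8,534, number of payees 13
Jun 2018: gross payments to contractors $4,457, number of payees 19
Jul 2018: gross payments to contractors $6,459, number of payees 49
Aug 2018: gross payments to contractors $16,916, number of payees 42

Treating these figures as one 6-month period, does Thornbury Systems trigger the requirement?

Total gross payments to contractors: $13,552 + $8,564 + $8,534 + $4,457 + $6,459 + $16,916 = $58,482 (≤ $63,000).
Total number of payees: 10 + 24 + 13 + 19 + 49 + 42 = 157 (> 150).
The test is 'or': at least one threshold is exceeded.

Yes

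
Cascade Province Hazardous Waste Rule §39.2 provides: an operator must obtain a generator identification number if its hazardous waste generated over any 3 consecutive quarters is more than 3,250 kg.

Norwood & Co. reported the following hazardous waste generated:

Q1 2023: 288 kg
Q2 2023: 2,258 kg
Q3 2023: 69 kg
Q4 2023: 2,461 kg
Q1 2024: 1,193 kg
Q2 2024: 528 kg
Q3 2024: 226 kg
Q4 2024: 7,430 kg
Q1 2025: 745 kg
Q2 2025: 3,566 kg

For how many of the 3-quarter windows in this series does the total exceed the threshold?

Q1 2023–Q3 2023: 288 kg + 2,258 kg + 69 kg = 2,615 kg (under)
Q2 2023–Q4 2023: 2,258 kg + 69 kg + 2,461 kg = 4,788 kg (over)
Q3 2023–Q1 2024: 69 kg + 2,461 kg + 1,193 kg = 3,723 kg (over)
Q4 2023–Q2 2024: 2,461 kg + 1,193 kg + 528 kg = 4,182 kg (over)
Q1 2024–Q3 2024: 1,193 kg + 528 kg + 226 kg = 1,947 kg (under)
Q2 2024–Q4 2024: 528 kg + 226 kg + 7,430 kg = 8,184 kg (over)
Q3 2024–Q1 2025: 226 kg + 7,430 kg + 745 kg = 8,401 kg (over)
Q4 2024–Q2 2025: 7,430 kg + 745 kg + 3,566 kg = 11,741 kg (over)
6 windows exceed the threshold.

6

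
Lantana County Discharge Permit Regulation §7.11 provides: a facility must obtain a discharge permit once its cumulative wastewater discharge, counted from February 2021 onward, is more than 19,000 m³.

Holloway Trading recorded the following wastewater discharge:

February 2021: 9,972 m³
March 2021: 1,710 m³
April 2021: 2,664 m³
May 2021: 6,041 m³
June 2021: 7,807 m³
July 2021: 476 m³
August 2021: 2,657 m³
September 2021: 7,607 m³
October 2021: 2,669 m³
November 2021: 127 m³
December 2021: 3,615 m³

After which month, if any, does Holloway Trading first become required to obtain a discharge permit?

May 2021

Through February 2021: 9,972 m³
Through March 2021: 11,682 m³
Through April 2021: 14,346 m³
Through May 2021: 20,387 m³ ← exceeds threshold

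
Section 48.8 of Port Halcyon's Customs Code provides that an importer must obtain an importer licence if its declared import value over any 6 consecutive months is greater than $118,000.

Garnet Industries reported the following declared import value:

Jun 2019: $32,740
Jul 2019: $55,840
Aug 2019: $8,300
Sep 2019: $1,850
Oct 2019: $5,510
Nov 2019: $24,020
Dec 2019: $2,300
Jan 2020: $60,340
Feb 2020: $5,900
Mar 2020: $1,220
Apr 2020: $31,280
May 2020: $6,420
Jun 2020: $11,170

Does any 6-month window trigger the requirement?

Jun 2019–Nov 2019: $32,740 + $55,840 + $8,300 + $1,850 + $5,510 + $24,020 = $128,260 (over)
Jul 2019–Dec 2019: $55,840 + $8,300 + $1,850 + $5,510 + $24,020 + $2,300 = $97,820 (under)
Aug 2019–Jan 2020: $8,300 + $1,850 + $5,510 + $24,020 + $2,300 + $60,340 = $102,320 (under)
Sep 2019–Feb 2020: $1,850 + $5,510 + $24,020 + $2,300 + $60,340 + $5,900 = $99,920 (under)
Oct 2019–Mar 2020: $5,510 + $24,020 + $2,300 + $60,340 + $5,900 + $1,220 = $99,290 (under)
Nov 2019–Apr 2020: $24,020 + $2,300 + $60,340 + $5,900 + $1,220 + $31,280 = $125,060 (over)
Dec 2019–May 2020: $2,300 + $60,340 + $5,900 + $1,220 + $31,280 + $6,420 = $107,460 (under)
Jan 2020–Jun 2020: $60,340 + $5,900 + $1,220 + $31,280 + $6,420 + $11,170 = $116,330 (under)
At least one window exceeds $118,000.

Yes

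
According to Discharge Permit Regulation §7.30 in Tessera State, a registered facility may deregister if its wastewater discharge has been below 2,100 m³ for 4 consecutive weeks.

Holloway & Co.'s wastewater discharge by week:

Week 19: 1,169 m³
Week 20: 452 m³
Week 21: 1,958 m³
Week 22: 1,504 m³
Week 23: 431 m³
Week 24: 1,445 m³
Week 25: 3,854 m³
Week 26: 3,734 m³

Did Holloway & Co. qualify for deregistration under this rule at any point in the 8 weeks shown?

Weeks below 2,100 m³: Week 19, Week 20, Week 21, Week 22, Week 23, Week 24.
Longest run of consecutive weeks below the threshold: 6.
6 ≥ 4, so Holloway & Co. became eligible.

Yes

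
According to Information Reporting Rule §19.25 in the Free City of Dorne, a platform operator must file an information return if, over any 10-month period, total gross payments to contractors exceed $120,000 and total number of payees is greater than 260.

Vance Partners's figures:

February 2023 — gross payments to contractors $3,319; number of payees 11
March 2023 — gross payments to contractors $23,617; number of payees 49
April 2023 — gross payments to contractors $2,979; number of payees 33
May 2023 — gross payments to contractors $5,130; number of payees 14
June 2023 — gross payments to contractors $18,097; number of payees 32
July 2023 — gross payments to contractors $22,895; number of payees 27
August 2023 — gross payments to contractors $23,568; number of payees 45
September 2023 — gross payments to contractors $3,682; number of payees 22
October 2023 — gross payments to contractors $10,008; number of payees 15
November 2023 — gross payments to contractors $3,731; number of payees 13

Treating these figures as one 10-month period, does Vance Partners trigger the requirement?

No

Total gross payments to contractors: $3,319 + $23,617 + $2,979 + $5,130 + $18,097 + $22,895 + $23,568 + $3,682 + $10,008 + $3,731 = $117,026 (≤ $120,000).
Total number of payees: 11 + 49 + 33 + 14 + 32 + 27 + 45 + 22 + 15 + 13 = 261 (> 260).
The test is 'and': the rule requires both, and at least one is not exceeded.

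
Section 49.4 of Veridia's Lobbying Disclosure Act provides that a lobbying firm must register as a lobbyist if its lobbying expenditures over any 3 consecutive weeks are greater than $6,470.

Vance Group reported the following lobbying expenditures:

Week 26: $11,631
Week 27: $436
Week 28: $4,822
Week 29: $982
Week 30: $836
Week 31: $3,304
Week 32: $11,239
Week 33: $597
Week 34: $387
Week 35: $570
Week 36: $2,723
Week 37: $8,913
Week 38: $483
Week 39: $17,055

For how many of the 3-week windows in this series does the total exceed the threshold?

Week 26–Week 28: $11,631 + $436 + $4,822 = $16,889 (over)
Week 27–Week 29: $436 + $4,822 + $982 = $6,240 (under)
Week 28–Week 30: $4,822 + $982 + $836 = $6,640 (over)
Week 29–Week 31: $982 + $836 + $3,304 = $5,122 (under)
Week 30–Week 32: $836 + $3,304 + $11,239 = $15,379 (over)
Week 31–Week 33: $3,304 + $11,239 + $597 = $15,140 (over)
Week 32–Week 34: $11,239 + $597 + $387 = $12,223 (over)
Week 33–Week 35: $597 + $387 + $570 = $1,554 (under)
Week 34–Week 36: $387 + $570 + $2,723 = $3,680 (under)
Week 35–Week 37: $570 + $2,723 + $8,913 = $12,206 (over)
Week 36–Week 38: $2,723 + $8,913 + $483 = $12,119 (over)
Week 37–Week 39: $8,913 + $483 + $17,055 = $26,451 (over)
8 windows exceed the threshold.

8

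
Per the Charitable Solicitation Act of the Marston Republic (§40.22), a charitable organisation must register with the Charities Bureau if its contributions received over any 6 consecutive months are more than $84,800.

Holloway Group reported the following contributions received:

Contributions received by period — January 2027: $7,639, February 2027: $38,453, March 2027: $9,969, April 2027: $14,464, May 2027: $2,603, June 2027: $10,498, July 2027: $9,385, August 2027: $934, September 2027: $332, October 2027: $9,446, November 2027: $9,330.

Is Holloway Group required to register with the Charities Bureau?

Yes

January 2027–June 2027: $7,639 + $38,453 + $9,969 + $14,464 + $2,603 + $10,498 = $83,626 (under)
February 2027–July 2027: $38,453 + $9,969 + $14,464 + $2,603 + $10,498 + $9,385 = $85,372 (over)
March 2027–August 2027: $9,969 + $14,464 + $2,603 + $10,498 + $9,385 + $934 = $47,853 (under)
April 2027–September 2027: $14,464 + $2,603 + $10,498 + $9,385 + $934 + $332 = $38,216 (under)
May 2027–October 2027: $2,603 + $10,498 + $9,385 + $934 + $332 + $9,446 = $33,198 (under)
June 2027–November 2027: $10,498 + $9,385 + $934 + $332 + $9,446 + $9,330 = $39,925 (under)
At least one window exceeds $84,800.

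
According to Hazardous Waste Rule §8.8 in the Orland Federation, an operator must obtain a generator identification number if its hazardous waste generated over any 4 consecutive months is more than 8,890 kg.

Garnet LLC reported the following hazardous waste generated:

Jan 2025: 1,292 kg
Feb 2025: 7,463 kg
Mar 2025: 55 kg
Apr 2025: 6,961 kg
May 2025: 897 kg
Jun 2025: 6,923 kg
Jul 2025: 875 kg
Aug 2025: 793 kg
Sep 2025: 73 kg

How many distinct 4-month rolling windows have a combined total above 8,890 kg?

5

Jan 2025–Apr 2025: 1,292 kg + 7,463 kg + 55 kg + 6,961 kg = 15,771 kg (over)
Feb 2025–May 2025: 7,463 kg + 55 kg + 6,961 kg + 897 kg = 15,376 kg (over)
Mar 2025–Jun 2025: 55 kg + 6,961 kg + 897 kg + 6,923 kg = 14,836 kg (over)
Apr 2025–Jul 2025: 6,961 kg + 897 kg + 6,923 kg + 875 kg = 15,656 kg (over)
May 2025–Aug 2025: 897 kg + 6,923 kg + 875 kg + 793 kg = 9,488 kg (over)
Jun 2025–Sep 2025: 6,923 kg + 875 kg + 793 kg + 73 kg = 8,664 kg (under)
5 windows exceed the threshold.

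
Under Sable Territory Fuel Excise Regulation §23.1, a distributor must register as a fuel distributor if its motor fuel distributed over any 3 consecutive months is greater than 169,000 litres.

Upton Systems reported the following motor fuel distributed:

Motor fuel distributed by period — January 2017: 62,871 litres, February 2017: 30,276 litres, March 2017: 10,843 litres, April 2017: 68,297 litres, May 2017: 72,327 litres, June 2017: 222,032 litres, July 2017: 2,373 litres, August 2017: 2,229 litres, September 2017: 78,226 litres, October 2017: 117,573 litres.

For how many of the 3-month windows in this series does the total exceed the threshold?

January 2017–March 2017: 62,871 litres + 30,276 litres + 10,843 litres = 103,990 litres (under)
February 2017–April 2017: 30,276 litres + 10,843 litres + 68,297 litres = 109,416 litres (under)
March 2017–May 2017: 10,843 litres + 68,297 litres + 72,327 litres = 151,467 litres (under)
April 2017–June 2017: 68,297 litres + 72,327 litres + 222,032 litres = 362,656 litres (over)
May 2017–July 2017: 72,327 litres + 222,032 litres + 2,373 litres = 296,732 litres (over)
June 2017–August 2017: 222,032 litres + 2,373 litres + 2,229 litres = 226,634 litres (over)
July 2017–September 2017: 2,373 litres + 2,229 litres + 78,226 litres = 82,828 litres (under)
August 2017–October 2017: 2,229 litres + 78,226 litres + 117,573 litres = 198,028 litres (over)
4 windows exceed the threshold.

4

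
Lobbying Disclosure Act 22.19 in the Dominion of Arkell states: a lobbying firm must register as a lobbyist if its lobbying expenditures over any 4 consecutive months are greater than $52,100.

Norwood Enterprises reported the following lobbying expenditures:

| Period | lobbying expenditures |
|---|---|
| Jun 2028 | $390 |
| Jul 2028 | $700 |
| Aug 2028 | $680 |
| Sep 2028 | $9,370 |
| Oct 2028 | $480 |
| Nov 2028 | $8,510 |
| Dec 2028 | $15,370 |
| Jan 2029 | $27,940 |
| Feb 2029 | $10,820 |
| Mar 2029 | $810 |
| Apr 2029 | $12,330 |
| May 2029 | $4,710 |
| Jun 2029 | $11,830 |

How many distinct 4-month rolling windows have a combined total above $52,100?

3

Jun 2028–Sep 2028: $390 + $700 + $680 + $9,370 = $11,140 (under)
Jul 2028–Oct 2028: $700 + $680 + $9,370 + $480 = $11,230 (under)
Aug 2028–Nov 2028: $680 + $9,370 + $480 + $8,510 = $19,040 (under)
Sep 2028–Dec 2028: $9,370 + $480 + $8,510 + $15,370 = $33,730 (under)
Oct 2028–Jan 2029: $480 + $8,510 + $15,370 + $27,940 = $52,300 (over)
Nov 2028–Feb 2029: $8,510 + $15,370 + $27,940 + $10,820 = $62,640 (over)
Dec 2028–Mar 2029: $15,370 + $27,940 + $10,820 + $810 = $54,940 (over)
Jan 2029–Apr 2029: $27,940 + $10,820 + $810 + $12,330 = $51,900 (under)
Feb 2029–May 2029: $10,820 + $810 + $12,330 + $4,710 = $28,670 (under)
Mar 2029–Jun 2029: $810 + $12,330 + $4,710 + $11,830 = $29,680 (under)
3 windows exceed the threshold.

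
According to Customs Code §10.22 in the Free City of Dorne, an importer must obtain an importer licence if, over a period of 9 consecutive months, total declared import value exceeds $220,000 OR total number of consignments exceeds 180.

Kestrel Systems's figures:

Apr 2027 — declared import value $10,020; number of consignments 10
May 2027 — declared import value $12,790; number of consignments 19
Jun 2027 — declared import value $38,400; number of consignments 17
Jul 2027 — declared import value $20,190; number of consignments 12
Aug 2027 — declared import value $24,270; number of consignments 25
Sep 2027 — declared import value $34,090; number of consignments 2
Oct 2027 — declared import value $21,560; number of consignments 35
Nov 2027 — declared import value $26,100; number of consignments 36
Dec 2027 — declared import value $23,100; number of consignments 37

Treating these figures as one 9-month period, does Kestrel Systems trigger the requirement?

Yes

Total declared import value: $10,020 + $12,790 + $38,400 + $20,190 + $24,270 + $34,090 + $21,560 + $26,100 + $23,100 = $210,520 (≤ $220,000).
Total number of consignments: 10 + 19 + 17 + 12 + 25 + 2 + 35 + 36 + 37 = 193 (> 180).
The test is 'or': at least one threshold is exceeded.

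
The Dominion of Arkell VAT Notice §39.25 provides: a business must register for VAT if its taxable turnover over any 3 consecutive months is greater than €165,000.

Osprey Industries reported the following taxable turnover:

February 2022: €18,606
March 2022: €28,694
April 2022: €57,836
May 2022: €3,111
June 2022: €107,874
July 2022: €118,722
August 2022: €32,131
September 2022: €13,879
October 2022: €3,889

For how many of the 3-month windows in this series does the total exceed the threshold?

February 2022–April 2022: €18,606 + €28,694 + €57,836 = €105,136 (under)
March 2022–May 2022: €28,694 + €57,836 + €3,111 = €89,641 (under)
April 2022–June 2022: €57,836 + €3,111 + €107,874 = €168,821 (over)
May 2022–July 2022: €3,111 + €107,874 + €118,722 = €229,707 (over)
June 2022–August 2022: €107,874 + €118,722 + €32,131 = €258,727 (over)
July 2022–September 2022: €118,722 + €32,131 + €13,879 = €164,732 (under)
August 2022–October 2022: €32,131 + €13,879 + €3,889 = €49,899 (under)
3 windows exceed the threshold.

3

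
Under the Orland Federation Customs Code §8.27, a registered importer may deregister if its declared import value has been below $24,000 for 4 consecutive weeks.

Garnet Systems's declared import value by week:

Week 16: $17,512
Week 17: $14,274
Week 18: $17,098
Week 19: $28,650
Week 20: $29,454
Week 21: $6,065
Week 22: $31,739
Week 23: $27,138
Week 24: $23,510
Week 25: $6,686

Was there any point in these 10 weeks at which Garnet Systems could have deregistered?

No

Weeks below $24,000: Week 16, Week 17, Week 18, Week 21, Week 24, Week 25.
Longest run of consecutive weeks below the threshold: 3.
3 < 4, so Garnet Systems never became eligible.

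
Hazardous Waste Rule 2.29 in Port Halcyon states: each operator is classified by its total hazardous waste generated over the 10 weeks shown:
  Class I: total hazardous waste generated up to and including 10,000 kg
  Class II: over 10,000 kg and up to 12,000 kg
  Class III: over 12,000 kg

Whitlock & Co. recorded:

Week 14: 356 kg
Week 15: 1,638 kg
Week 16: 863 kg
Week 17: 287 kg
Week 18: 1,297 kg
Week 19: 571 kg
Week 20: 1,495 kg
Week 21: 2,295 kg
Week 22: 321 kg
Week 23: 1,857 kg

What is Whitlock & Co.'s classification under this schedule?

Total hazardous waste generated: 356 kg + 1,638 kg + 863 kg + 287 kg + 1,297 kg + 571 kg + 1,495 kg + 2,295 kg + 321 kg + 1,857 kg = 10,980 kg.
10,000 kg < 10,980 kg ≤ 12,000 kg, so Class II applies.

Class II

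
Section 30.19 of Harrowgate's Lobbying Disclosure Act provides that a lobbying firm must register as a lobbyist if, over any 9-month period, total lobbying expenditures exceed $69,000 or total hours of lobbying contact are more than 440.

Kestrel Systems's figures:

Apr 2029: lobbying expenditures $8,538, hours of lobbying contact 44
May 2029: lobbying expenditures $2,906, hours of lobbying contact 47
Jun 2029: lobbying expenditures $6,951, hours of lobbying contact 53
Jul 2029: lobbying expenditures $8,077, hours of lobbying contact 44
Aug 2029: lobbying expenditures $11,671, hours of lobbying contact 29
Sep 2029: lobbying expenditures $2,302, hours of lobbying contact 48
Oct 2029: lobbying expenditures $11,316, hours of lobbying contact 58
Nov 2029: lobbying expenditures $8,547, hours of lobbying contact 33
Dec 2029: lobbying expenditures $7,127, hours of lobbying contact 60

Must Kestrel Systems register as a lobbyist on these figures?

No

Total lobbying expenditures: $8,538 + $2,906 + $6,951 + $8,077 + $11,671 + $2,302 + $11,316 + $8,547 + $7,127 = $67,435 (≤ $69,000).
Total hours of lobbying contact: 44 + 47 + 53 + 44 + 29 + 48 + 58 + 33 + 60 = 416 (≤ 440).
The test is 'or': neither threshold is exceeded.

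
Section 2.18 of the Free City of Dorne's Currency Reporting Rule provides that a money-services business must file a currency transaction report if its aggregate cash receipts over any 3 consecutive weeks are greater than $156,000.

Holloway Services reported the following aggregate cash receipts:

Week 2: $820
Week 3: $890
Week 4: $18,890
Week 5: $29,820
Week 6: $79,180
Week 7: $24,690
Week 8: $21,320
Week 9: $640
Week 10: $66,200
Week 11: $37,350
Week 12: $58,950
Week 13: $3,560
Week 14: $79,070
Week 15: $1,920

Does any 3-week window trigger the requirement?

Week 2–Week 4: $820 + $890 + $18,890 = $20,600 (under)
Week 3–Week 5: $890 + $18,890 + $29,820 = $49,600 (under)
Week 4–Week 6: $18,890 + $29,820 + $79,180 = $127,890 (under)
Week 5–Week 7: $29,820 + $79,180 + $24,690 = $133,690 (under)
Week 6–Week 8: $79,180 + $24,690 + $21,320 = $125,190 (under)
Week 7–Week 9: $24,690 + $21,320 + $640 = $46,650 (under)
Week 8–Week 10: $21,320 + $640 + $66,200 = $88,160 (under)
Week 9–Week 11: $640 + $66,200 + $37,350 = $104,190 (under)
Week 10–Week 12: $66,200 + $37,350 + $58,950 = $162,500 (over)
Week 11–Week 13: $37,350 + $58,950 + $3,560 = $99,860 (under)
Week 12–Week 14: $58,950 + $3,560 + $79,070 = $141,580 (under)
Week 13–Week 15: $3,560 + $79,070 + $1,920 = $84,550 (under)
At least one window exceeds $156,000.

Yes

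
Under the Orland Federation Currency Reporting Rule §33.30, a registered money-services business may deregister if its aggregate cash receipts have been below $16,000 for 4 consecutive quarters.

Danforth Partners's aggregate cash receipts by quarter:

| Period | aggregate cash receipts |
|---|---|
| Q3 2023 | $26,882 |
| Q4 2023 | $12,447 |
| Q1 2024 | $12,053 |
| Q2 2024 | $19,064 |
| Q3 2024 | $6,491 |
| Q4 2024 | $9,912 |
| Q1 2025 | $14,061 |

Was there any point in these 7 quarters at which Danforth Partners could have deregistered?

No

Quarters below $16,000: Q4 2023, Q1 2024, Q3 2024, Q4 2024, Q1 2025.
Longest run of consecutive quarters below the threshold: 3.
3 < 4, so Danforth Partners never became eligible.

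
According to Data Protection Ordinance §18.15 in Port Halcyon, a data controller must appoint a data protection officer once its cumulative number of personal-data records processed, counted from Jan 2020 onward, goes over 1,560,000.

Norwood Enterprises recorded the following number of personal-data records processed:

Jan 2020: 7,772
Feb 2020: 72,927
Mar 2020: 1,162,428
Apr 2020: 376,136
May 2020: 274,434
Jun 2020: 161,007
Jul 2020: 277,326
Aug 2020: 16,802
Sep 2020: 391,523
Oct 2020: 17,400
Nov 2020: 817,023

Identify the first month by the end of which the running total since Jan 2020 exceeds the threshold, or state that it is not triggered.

Through Jan 2020: 7,772
Through Feb 2020: 80,699
Through Mar 2020: 1,243,127
Through Apr 2020: 1,619,263 ← exceeds threshold

Apr 2020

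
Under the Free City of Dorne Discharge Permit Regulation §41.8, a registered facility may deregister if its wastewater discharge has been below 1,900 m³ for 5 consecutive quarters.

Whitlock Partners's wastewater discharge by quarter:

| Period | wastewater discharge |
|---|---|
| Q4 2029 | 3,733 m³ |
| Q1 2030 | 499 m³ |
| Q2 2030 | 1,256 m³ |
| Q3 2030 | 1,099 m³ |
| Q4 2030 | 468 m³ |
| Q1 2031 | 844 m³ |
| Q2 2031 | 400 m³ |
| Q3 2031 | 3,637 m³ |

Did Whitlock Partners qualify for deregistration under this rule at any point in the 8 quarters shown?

Quarters below 1,900 m³: Q1 2030, Q2 2030, Q3 2030, Q4 2030, Q1 2031, Q2 2031.
Longest run of consecutive quarters below the threshold: 6.
6 ≥ 5, so Whitlock Partners became eligible.

Yes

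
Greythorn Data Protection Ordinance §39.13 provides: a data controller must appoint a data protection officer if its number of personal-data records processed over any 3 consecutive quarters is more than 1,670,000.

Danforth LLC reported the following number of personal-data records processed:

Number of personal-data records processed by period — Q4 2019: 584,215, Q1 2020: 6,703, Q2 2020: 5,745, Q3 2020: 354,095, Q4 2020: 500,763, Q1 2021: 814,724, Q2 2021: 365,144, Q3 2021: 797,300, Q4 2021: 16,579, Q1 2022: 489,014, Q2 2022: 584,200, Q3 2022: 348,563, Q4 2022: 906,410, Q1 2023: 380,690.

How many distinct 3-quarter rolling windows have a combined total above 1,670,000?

Q4 2019–Q2 2020: 584,215 + 6,703 + 5,745 = 596,663 (under)
Q1 2020–Q3 2020: 6,703 + 5,745 + 354,095 = 366,543 (under)
Q2 2020–Q4 2020: 5,745 + 354,095 + 500,763 = 860,603 (under)
Q3 2020–Q1 2021: 354,095 + 500,763 + 814,724 = 1,669,582 (under)
Q4 2020–Q2 2021: 500,763 + 814,724 + 365,144 = 1,680,631 (over)
Q1 2021–Q3 2021: 814,724 + 365,144 + 797,300 = 1,977,168 (over)
Q2 2021–Q4 2021: 365,144 + 797,300 + 16,579 = 1,179,023 (under)
Q3 2021–Q1 2022: 797,300 + 16,579 + 489,014 = 1,302,893 (under)
Q4 2021–Q2 2022: 16,579 + 489,014 + 584,200 = 1,089,793 (under)
Q1 2022–Q3 2022: 489,014 + 584,200 + 348,563 = 1,421,777 (under)
Q2 2022–Q4 2022: 584,200 + 348,563 + 906,410 = 1,839,173 (over)
Q3 2022–Q1 2023: 348,563 + 906,410 + 380,690 = 1,635,663 (under)
3 windows exceed the threshold.

3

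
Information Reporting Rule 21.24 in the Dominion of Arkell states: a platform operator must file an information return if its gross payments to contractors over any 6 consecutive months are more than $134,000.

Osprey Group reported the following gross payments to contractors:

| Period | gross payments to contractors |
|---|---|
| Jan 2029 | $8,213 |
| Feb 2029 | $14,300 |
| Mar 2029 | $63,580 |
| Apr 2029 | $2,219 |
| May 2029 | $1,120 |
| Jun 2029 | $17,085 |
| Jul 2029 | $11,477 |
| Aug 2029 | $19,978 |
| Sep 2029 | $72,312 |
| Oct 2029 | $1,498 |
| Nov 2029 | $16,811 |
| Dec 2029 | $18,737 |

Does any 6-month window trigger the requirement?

Yes

Jan 2029–Jun 2029: $8,213 + $14,300 + $63,580 + $2,219 + $1,120 + $17,085 = $106,517 (under)
Feb 2029–Jul 2029: $14,300 + $63,580 + $2,219 + $1,120 + $17,085 + $11,477 = $109,781 (under)
Mar 2029–Aug 2029: $63,580 + $2,219 + $1,120 + $17,085 + $11,477 + $19,978 = $115,459 (under)
Apr 2029–Sep 2029: $2,219 + $1,120 + $17,085 + $11,477 + $19,978 + $72,312 = $124,191 (under)
May 2029–Oct 2029: $1,120 + $17,085 + $11,477 + $19,978 + $72,312 + $1,498 = $123,470 (under)
Jun 2029–Nov 2029: $17,085 + $11,477 + $19,978 + $72,312 + $1,498 + $16,811 = $139,161 (over)
Jul 2029–Dec 2029: $11,477 + $19,978 + $72,312 + $1,498 + $16,811 + $18,737 = $140,813 (over)
At least one window exceeds $134,000.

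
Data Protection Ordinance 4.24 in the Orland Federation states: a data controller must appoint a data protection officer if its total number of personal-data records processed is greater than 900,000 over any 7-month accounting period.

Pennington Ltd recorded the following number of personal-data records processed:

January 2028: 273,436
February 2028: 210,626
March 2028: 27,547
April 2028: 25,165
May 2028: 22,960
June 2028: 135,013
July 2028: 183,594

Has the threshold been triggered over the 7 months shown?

No

Total number of personal-data records processed: 273,436 + 210,626 + 27,547 + 25,165 + 22,960 + 135,013 + 183,594 = 878,341.
878,341 ≤ 900,000, so the threshold is not exceeded.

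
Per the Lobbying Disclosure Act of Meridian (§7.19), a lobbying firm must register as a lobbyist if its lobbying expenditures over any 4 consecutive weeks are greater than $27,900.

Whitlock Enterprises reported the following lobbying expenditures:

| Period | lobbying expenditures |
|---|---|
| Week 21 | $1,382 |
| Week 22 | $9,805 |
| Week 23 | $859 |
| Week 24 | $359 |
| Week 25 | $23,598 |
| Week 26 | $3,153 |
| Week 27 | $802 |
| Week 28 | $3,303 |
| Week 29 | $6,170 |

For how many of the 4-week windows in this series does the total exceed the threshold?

Week 21–Week 24: $1,382 + $9,805 + $859 + $359 = $12,405 (under)
Week 22–Week 25: $9,805 + $859 + $359 + $23,598 = $34,621 (over)
Week 23–Week 26: $859 + $359 + $23,598 + $3,153 = $27,969 (over)
Week 24–Week 27: $359 + $23,598 + $3,153 + $802 = $27,912 (over)
Week 25–Week 28: $23,598 + $3,153 + $802 + $3,303 = $30,856 (over)
Week 26–Week 29: $3,153 + $802 + $3,303 + $6,170 = $13,428 (under)
4 windows exceed the threshold.

4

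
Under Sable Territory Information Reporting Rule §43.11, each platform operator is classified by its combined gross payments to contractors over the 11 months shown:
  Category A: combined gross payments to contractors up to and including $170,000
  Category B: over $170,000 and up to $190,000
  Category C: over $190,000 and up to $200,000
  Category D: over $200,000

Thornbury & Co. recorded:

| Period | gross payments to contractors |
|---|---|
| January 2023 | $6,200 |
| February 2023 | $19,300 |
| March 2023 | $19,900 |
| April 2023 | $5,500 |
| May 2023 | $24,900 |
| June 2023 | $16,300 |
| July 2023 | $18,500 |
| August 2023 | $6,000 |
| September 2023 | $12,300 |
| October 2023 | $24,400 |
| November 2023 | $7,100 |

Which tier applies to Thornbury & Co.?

Combined gross payments to contractors: $6,200 + $19,300 + $19,900 + $5,500 + $24,900 + $16,300 + $18,500 + $6,000 + $12,300 + $24,400 + $7,100 = $160,400.
$160,400 ≤ $170,000, so Category A applies.

Category A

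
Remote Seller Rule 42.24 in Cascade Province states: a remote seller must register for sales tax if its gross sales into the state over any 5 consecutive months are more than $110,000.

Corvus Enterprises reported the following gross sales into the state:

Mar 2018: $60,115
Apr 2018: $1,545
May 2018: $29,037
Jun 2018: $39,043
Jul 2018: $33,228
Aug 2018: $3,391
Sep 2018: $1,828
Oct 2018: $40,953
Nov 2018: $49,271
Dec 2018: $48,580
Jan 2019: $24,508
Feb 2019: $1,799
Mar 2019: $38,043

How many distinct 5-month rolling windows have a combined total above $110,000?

Mar 2018–Jul 2018: $60,115 + $1,545 + $29,037 + $39,043 + $33,228 = $162,968 (over)
Apr 2018–Aug 2018: $1,545 + $29,037 + $39,043 + $33,228 + $3,391 = $106,244 (under)
May 2018–Sep 2018: $29,037 + $39,043 + $33,228 + $3,391 + $1,828 = $106,527 (under)
Jun 2018–Oct 2018: $39,043 + $33,228 + $3,391 + $1,828 + $40,953 = $118,443 (over)
Jul 2018–Nov 2018: $33,228 + $3,391 + $1,828 + $40,953 + $49,271 = $128,671 (over)
Aug 2018–Dec 2018: $3,391 + $1,828 + $40,953 + $49,271 + $48,580 = $144,023 (over)
Sep 2018–Jan 2019: $1,828 + $40,953 + $49,271 + $48,580 + $24,508 = $165,140 (over)
Oct 2018–Feb 2019: $40,953 + $49,271 + $48,580 + $24,508 + $1,799 = $165,111 (over)
Nov 2018–Mar 2019: $49,271 + $48,580 + $24,508 + $1,799 + $38,043 = $162,201 (over)
7 windows exceed the threshold.

7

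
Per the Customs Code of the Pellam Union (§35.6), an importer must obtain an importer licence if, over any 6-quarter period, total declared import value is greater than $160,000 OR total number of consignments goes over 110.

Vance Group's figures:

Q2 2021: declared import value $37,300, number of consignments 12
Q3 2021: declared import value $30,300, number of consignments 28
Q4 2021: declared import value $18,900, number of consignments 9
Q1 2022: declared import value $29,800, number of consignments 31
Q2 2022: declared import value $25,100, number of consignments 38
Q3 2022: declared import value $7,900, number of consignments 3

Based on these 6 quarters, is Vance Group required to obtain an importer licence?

Yes

Total declared import value: $37,300 + $30,300 + $18,900 + $29,800 + $25,100 + $7,900 = $149,300 (≤ $160,000).
Total number of consignments: 12 + 28 + 9 + 31 + 38 + 3 = 121 (> 110).
The test is 'or': at least one threshold is exceeded.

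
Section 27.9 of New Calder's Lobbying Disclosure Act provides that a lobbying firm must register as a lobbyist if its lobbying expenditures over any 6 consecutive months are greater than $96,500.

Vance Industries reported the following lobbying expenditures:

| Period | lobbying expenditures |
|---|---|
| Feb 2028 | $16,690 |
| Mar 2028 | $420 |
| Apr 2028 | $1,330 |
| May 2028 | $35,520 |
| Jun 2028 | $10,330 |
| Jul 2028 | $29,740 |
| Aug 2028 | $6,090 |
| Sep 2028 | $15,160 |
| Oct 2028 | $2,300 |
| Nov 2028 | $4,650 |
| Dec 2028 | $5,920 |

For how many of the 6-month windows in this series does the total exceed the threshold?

2

Feb 2028–Jul 2028: $16,690 + $420 + $1,330 + $35,520 + $10,330 + $29,740 = $94,030 (under)
Mar 2028–Aug 2028: $420 + $1,330 + $35,520 + $10,330 + $29,740 + $6,090 = $83,430 (under)
Apr 2028–Sep 2028: $1,330 + $35,520 + $10,330 + $29,740 + $6,090 + $15,160 = $98,170 (over)
May 2028–Oct 2028: $35,520 + $10,330 + $29,740 + $6,090 + $15,160 + $2,300 = $99,140 (over)
Jun 2028–Nov 2028: $10,330 + $29,740 + $6,090 + $15,160 + $2,300 + $4,650 = $68,270 (under)
Jul 2028–Dec 2028: $29,740 + $6,090 + $15,160 + $2,300 + $4,650 + $5,920 = $63,860 (under)
2 windows exceed the threshold.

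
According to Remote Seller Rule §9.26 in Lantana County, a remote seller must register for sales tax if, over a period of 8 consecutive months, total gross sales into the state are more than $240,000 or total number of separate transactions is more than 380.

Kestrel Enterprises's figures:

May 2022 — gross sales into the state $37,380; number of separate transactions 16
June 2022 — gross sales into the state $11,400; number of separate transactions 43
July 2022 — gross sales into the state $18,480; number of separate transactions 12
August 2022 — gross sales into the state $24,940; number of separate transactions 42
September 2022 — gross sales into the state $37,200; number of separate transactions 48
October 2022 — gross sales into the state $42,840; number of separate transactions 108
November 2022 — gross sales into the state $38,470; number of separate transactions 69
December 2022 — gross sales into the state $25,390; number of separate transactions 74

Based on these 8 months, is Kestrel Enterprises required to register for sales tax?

Total gross sales into the state: $37,380 + $11,400 + $18,480 + $24,940 + $37,200 + $42,840 + $38,470 + $25,390 = $236,100 (≤ $240,000).
Total number of separate transactions: 16 + 43 + 12 + 42 + 48 + 108 + 69 + 74 = 412 (> 380).
The test is 'or': at least one threshold is exceeded.

Yes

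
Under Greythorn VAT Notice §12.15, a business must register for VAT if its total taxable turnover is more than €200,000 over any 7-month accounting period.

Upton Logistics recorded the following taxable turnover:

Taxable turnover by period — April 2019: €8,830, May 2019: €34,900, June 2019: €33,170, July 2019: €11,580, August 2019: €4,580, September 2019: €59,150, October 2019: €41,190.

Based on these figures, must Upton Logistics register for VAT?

No

Total taxable turnover: €8,830 + €34,900 + €33,170 + €11,580 + €4,580 + €59,150 + €41,190 = €193,400.
€193,400 ≤ €200,000, so the threshold is not exceeded.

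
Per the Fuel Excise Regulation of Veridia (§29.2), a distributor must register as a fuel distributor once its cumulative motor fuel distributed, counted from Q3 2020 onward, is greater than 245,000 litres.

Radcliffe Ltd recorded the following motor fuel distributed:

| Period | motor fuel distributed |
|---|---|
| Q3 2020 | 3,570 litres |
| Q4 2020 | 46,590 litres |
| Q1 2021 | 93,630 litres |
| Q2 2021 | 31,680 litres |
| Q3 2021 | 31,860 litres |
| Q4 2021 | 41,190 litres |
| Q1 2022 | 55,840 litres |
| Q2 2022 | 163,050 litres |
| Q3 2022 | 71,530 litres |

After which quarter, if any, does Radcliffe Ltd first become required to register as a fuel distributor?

Q4 2021

Through Q3 2020: 3,570 litres
Through Q4 2020: 50,160 litres
Through Q1 2021: 143,790 litres
Through Q2 2021: 175,470 litres
Through Q3 2021: 207,330 litres
Through Q4 2021: 248,520 litres ← exceeds threshold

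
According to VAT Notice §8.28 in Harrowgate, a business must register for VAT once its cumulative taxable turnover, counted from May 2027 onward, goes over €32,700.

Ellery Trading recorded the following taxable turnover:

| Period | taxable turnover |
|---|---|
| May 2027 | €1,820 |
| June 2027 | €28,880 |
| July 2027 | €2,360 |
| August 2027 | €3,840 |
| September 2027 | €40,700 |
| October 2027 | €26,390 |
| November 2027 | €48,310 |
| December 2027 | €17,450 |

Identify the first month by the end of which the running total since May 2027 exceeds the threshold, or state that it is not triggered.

Through May 2027: €1,820
Through June 2027: €30,700
Through July 2027: €33,060 ← exceeds threshold

July 2027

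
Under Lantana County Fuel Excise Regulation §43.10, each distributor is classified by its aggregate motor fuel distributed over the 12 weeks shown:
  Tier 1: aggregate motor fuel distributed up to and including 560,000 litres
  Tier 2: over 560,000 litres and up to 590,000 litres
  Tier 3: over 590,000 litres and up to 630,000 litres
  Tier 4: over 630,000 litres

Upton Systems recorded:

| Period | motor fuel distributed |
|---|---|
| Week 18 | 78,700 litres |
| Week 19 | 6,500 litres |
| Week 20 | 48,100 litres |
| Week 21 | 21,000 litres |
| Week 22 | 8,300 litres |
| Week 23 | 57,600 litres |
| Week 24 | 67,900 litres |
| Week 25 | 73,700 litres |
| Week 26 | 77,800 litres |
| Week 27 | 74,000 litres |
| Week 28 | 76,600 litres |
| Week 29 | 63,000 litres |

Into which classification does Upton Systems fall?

Aggregate motor fuel distributed: 78,700 litres + 6,500 litres + 48,100 litres + 21,000 litres + 8,300 litres + 57,600 litres + 67,900 litres + 73,700 litres + 77,800 litres + 74,000 litres + 76,600 litres + 63,000 litres = 653,200 litres.
653,200 litres > 630,000 litres, so Tier 4 applies.

Tier 4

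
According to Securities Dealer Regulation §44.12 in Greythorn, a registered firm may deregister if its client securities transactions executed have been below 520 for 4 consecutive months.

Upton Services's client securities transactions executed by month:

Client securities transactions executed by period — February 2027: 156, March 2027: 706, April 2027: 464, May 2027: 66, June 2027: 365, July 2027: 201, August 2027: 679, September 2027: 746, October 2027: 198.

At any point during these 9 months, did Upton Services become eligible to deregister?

Months below 520: February 2027, April 2027, May 2027, June 2027, July 2027, October 2027.
Longest run of consecutive months below the threshold: 4.
4 ≥ 4, so Upton Services became eligible.

Yes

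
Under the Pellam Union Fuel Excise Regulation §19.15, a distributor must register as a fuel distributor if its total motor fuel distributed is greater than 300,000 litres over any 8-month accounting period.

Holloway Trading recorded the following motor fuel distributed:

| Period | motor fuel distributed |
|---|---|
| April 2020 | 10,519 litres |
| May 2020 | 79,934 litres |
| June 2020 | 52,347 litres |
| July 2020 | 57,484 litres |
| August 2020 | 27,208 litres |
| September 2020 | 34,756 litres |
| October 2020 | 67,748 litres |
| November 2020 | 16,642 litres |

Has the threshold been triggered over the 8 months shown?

Yes

Total motor fuel distributed: 10,519 litres + 79,934 litres + 52,347 litres + 57,484 litres + 27,208 litres + 34,756 litres + 67,748 litres + 16,642 litres = 346,638 litres.
346,638 litres > 300,000 litres, so the threshold is exceeded.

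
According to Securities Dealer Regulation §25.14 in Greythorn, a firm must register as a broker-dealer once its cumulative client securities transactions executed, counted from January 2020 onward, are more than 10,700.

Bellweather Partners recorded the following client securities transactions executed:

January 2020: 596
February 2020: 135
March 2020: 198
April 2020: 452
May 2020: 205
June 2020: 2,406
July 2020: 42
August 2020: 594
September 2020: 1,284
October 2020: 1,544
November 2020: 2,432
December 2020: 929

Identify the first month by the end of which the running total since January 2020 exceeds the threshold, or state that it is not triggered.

Through January 2020: 596
Through February 2020: 731
Through March 2020: 929
Through April 2020: 1,381
Through May 2020: 1,586
Through June 2020: 3,992
Through July 2020: 4,034
Through August 2020: 4,628
Through September 2020: 5,912
Through October 2020: 7,456
Through November 2020: 9,888
Through December 2020: 10,817 ← exceeds threshold

December 2020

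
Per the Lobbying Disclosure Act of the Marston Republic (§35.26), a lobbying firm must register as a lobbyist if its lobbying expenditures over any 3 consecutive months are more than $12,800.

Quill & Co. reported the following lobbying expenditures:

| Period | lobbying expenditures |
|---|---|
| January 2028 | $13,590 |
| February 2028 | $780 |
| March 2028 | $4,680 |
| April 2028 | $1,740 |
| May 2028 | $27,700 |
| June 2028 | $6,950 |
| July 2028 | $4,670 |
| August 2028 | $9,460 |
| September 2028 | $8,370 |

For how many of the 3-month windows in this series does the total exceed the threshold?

6

January 2028–March 2028: $13,590 + $780 + $4,680 = $19,050 (over)
February 2028–April 2028: $780 + $4,680 + $1,740 = $7,200 (under)
March 2028–May 2028: $4,680 + $1,740 + $27,700 = $34,120 (over)
April 2028–June 2028: $1,740 + $27,700 + $6,950 = $36,390 (over)
May 2028–July 2028: $27,700 + $6,950 + $4,670 = $39,320 (over)
June 2028–August 2028: $6,950 + $4,670 + $9,460 = $21,080 (over)
July 2028–September 2028: $4,670 + $9,460 + $8,370 = $22,500 (over)
6 windows exceed the threshold.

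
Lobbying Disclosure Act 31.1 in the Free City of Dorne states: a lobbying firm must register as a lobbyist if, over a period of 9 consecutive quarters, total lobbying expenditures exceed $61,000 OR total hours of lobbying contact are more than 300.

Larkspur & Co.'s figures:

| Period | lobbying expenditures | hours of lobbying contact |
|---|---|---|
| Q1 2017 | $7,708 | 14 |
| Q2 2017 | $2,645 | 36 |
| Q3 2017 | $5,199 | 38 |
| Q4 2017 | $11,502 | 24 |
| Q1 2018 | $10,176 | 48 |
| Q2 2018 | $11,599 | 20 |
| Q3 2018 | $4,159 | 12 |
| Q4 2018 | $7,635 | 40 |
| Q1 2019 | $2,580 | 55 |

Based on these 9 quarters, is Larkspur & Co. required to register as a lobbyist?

Total lobbying expenditures: $7,708 + $2,645 + $5,199 + $11,502 + $10,176 + $11,599 + $4,159 + $7,635 + $2,580 = $63,203 (> $61,000).
Total hours of lobbying contact: 14 + 36 + 38 + 24 + 48 + 20 + 12 + 40 + 55 = 287 (≤ 300).
The test is 'or': at least one threshold is exceeded.

Yes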